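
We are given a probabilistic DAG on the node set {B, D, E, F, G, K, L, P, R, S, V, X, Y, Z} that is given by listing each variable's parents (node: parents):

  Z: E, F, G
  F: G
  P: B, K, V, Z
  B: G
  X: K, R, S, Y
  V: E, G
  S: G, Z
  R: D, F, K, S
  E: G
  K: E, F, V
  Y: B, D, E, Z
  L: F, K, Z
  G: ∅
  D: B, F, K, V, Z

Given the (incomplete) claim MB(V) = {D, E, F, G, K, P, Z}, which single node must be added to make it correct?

B

V's children: D, K, P.
Parents of V: E, G.
For each child, the remaining parents (spouses of V):
  K also has parents E, F.
  P's other parents are B, K, Z.
  D also has parents B, F, K, Z.
MB(V) = {B, D, E, F, G, K, P, Z}.
Comparing with the claimed set, B is missing.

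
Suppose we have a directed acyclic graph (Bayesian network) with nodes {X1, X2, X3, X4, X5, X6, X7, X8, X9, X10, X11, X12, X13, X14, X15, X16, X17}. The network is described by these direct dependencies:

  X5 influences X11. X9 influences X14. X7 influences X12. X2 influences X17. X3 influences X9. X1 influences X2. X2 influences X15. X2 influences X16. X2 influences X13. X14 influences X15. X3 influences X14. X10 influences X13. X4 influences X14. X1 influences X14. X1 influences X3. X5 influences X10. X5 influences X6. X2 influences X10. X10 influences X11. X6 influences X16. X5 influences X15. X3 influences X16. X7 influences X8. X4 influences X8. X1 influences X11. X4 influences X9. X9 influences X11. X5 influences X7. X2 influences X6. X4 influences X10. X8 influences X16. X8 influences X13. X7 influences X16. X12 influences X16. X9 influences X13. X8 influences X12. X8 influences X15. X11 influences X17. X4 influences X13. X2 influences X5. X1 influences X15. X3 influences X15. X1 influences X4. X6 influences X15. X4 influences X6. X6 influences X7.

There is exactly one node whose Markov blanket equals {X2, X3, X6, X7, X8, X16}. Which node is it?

The target node must have every member of {X2, X3, X6, X7, X8, X16} as a parent, child, or co-parent, and no others.
Parents of X12: X7, X8; children: X16; co-parents: X2, X3, X6, X7, X8.
These exactly cover the given set, so the node is X12.

X12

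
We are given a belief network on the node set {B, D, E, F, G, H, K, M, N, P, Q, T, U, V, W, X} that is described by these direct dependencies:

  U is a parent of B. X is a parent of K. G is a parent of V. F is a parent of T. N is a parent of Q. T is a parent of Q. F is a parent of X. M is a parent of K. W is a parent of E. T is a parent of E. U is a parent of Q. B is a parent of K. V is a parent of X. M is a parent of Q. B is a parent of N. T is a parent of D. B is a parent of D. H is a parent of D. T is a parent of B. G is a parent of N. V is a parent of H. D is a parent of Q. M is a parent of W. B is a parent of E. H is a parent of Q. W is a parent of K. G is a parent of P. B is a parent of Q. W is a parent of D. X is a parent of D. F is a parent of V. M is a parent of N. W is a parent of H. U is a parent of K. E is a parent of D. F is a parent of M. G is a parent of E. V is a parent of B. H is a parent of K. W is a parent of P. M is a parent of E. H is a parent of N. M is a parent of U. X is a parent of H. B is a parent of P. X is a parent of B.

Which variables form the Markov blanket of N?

By definition, MB(N) is built from N's parents, N's children, and the co-parents of N.
N's parents: B, G, H, M.
N has child Q.
Co-parents of N (other parents of its children):
  Q's other parents are B, D, H, M, T, U.
MB(N) = {B, D, G, H, M, Q, T, U}.

{B, D, G, H, M, Q, T, U}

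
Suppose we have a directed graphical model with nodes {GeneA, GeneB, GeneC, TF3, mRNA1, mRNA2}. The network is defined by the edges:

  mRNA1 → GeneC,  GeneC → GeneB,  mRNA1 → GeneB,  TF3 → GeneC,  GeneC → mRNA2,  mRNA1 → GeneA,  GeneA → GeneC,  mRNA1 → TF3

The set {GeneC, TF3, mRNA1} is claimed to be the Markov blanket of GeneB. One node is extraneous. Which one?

TF3

By definition, MB(GeneB) is built from GeneB's parents, GeneB's children, and the co-parents of GeneB.
GeneB has parents GeneC, mRNA1.
GeneB has no children.
With no children, GeneB has no spouses; the co-parent set is empty.
MB(GeneB) = {GeneC, mRNA1}.
TF3 is neither a parent, child, nor co-parent of GeneB, so it does not belong.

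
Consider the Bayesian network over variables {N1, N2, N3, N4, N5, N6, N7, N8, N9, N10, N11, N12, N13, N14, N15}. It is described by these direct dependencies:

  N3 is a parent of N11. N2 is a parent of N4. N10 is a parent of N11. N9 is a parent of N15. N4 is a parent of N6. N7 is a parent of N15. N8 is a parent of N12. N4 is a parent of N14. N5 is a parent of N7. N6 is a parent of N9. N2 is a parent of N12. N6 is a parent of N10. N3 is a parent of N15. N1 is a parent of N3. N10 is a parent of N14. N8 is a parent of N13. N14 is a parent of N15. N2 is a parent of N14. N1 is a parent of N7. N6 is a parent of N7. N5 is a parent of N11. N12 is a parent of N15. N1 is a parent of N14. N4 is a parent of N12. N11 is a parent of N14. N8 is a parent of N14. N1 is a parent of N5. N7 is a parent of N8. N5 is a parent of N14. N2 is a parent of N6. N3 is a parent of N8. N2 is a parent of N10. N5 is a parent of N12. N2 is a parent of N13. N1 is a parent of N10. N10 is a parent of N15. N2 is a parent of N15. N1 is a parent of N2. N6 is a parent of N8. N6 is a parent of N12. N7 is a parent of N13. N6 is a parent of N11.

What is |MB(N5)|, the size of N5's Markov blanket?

A node's Markov blanket = Pa ∪ Ch ∪ (parents of Ch other than the node itself).
N5's parents: N1.
N5's children: N7, N11, N12, N14.
Other parents of N5's children:
  parents(N7) \ {N5} = {N1, N6}.
  N11's other parents are N3, N6, N10.
  N12's other parents are N2, N4, N6, N8.
  parents(N14) \ {N5} = {N1, N2, N4, N8, N10, N11}.
MB(N5) = {N1, N2, N3, N4, N6, N7, N8, N10, N11, N12, N14}, which has 11 nodes.

11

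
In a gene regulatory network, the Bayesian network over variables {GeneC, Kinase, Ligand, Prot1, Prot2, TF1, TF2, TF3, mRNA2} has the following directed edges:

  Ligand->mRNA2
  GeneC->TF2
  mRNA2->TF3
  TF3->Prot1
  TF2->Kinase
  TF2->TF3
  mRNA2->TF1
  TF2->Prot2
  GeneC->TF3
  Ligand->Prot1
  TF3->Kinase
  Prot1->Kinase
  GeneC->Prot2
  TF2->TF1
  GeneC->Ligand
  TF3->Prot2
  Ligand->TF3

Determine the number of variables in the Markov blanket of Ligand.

Ligand's parents: GeneC.
Children of Ligand: Prot1, TF3, mRNA2.
Co-parents of Ligand (other parents of its children):
  mRNA2: —
  TF3: GeneC, TF2, mRNA2
  Prot1: TF3
MB(Ligand) = {GeneC, Prot1, TF2, TF3, mRNA2}, which has 5 nodes.

5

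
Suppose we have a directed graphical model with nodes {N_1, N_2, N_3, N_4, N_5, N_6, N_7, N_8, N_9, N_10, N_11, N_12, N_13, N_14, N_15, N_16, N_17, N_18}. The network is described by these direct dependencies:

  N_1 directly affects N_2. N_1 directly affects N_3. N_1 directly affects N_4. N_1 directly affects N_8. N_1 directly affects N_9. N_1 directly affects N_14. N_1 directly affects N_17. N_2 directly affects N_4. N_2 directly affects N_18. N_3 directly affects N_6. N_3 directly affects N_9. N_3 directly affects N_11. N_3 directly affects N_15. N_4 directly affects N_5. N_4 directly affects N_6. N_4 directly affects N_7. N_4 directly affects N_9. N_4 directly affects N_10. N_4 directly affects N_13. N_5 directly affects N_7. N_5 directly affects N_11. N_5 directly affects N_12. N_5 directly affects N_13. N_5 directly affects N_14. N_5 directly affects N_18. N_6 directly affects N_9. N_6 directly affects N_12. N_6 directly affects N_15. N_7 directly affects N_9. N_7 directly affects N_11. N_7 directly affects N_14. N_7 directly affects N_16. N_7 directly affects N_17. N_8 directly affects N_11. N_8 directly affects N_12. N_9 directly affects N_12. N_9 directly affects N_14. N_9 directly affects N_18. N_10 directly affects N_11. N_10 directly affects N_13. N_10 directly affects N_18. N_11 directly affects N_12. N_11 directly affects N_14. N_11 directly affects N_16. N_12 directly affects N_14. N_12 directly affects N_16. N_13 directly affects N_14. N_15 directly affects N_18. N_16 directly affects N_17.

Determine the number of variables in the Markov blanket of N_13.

By definition, MB(N_13) is built from N_13's parents, N_13's children, and the co-parents of N_13.
N_13's parents: N_4, N_5, N_10.
Children of N_13: N_14.
For each child, the remaining parents (spouses of N_13):
  N_14's other parents are N_1, N_5, N_7, N_9, N_11, N_12.
MB(N_13) = {N_1, N_4, N_5, N_7, N_9, N_10, N_11, N_12, N_14}, which has 9 nodes.

9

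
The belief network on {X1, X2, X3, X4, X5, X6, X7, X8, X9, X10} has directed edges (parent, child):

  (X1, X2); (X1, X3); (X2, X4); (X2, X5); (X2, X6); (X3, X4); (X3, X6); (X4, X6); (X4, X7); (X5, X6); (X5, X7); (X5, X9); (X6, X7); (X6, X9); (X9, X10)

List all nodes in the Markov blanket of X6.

{X2, X3, X4, X5, X7, X9}

Recall MB(v) = parents ∪ children ∪ spouses, where spouses are the other parents of v's children.
X6's parents: X2, X3, X4, X5.
X6's children: X7, X9.
Parents of each child, excluding X6:
  parents(X7) \ {X6} = {X4, X5}.
  parents(X9) \ {X6} = {X5}.
Taking the union gives {X2, X3, X4, X5, X7, X9}.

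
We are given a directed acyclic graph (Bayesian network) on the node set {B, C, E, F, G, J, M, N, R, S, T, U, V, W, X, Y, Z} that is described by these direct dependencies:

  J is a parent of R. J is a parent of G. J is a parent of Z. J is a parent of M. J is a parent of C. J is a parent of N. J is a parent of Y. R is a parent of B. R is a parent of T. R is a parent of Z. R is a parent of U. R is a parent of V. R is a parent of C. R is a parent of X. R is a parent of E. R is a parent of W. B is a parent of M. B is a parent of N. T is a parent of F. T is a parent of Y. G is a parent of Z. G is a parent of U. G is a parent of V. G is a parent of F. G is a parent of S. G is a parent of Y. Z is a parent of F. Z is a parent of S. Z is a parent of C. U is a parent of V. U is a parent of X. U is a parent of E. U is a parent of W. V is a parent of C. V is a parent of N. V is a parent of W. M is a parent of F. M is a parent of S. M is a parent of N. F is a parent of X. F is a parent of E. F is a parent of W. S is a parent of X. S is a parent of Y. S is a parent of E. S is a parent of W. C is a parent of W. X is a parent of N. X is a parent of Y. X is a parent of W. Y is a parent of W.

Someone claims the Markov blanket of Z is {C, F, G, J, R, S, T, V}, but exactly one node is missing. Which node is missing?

The Markov blanket of a node is its parents, its children, and the other parents of its children.
Z's children: C, F, S.
Pa(Z) = {G, J, R}.
Other parents of Z's children:
  F also has parents G, M, T.
  parents(S) \ {Z} = {G, M}.
  parents(C) \ {Z} = {J, R, V}.
MB(Z) = {C, F, G, J, M, R, S, T, V}.
Comparing with the claimed set, M is missing.

M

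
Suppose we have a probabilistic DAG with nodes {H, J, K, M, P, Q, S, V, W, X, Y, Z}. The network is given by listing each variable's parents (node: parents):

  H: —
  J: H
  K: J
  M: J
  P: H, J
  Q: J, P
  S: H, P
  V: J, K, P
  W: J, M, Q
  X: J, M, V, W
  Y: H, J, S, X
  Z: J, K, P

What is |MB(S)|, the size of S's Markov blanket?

A node's Markov blanket = Pa ∪ Ch ∪ (parents of Ch other than the node itself).
S has parents H, P.
S has child Y.
Other parents of S's children:
  parents(Y) \ {S} = {H, J, X}.
MB(S) = {H, J, P, X, Y}, which has 5 nodes.

5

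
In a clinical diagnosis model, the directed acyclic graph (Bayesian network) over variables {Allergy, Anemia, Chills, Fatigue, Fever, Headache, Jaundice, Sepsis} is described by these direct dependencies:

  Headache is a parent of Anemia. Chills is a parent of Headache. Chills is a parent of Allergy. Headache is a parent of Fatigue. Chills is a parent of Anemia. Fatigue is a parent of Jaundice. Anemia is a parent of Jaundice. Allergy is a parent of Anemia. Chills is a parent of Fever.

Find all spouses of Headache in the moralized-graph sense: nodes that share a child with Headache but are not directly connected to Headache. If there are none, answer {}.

Children of Headache: Anemia, Fatigue.
  Anemia also has parents Allergy, Chills.
  Fatigue has no other parent.
Excluding nodes already adjacent to Headache (Anemia, Chills, Fatigue), the co-parent-only contribution is {Allergy}.

{Allergy}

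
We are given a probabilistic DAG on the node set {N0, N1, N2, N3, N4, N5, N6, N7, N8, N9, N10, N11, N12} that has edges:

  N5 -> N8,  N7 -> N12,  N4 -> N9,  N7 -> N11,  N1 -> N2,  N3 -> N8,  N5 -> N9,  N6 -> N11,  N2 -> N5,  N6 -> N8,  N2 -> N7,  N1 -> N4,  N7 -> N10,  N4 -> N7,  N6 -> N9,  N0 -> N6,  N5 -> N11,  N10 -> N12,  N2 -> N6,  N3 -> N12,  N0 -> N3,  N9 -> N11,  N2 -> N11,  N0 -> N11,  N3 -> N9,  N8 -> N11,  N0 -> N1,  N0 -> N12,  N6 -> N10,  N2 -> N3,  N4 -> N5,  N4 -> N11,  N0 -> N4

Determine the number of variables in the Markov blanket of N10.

N10 has child N12.
N10's parents: N6, N7.
Co-parents of N10 (other parents of its children):
  N12's other parents are N0, N3, N7.
MB(N10) = {N0, N3, N6, N7, N12}, which has 5 nodes.

5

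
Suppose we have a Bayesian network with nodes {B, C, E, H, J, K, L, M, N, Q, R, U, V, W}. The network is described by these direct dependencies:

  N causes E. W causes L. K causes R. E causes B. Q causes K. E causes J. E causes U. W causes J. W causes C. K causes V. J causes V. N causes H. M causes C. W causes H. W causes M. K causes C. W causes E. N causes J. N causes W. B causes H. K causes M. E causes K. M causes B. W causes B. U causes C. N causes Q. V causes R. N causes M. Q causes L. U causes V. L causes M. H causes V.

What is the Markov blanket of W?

{B, C, E, H, J, K, L, M, N, Q, U}

Children of W: B, C, E, H, J, L, M.
W's parents: N.
Parents of each child, excluding W:
  E also has parent N.
  L also has parent Q.
  M's other parents are K, L, N.
  B's other parents are E, M.
  H also has parents B, N.
  parents(J) \ {W} = {E, N}.
  parents(C) \ {W} = {K, M, U}.
Union: {N} ∪ {B, C, E, H, J, L, M} ∪ {B, E, K, L, M, N, Q, U} = {B, C, E, H, J, K, L, M, N, Q, U}.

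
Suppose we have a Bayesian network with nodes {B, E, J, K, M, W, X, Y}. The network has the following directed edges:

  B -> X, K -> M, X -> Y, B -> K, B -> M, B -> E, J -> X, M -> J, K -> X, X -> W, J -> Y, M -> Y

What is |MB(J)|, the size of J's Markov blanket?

Pa(J) = {M}.
J has children X, Y.
Co-parents of J (other parents of its children):
  X's other parents are B, K.
  Y's other parents are M, X.
MB(J) = {B, K, M, X, Y}, which has 5 nodes.

5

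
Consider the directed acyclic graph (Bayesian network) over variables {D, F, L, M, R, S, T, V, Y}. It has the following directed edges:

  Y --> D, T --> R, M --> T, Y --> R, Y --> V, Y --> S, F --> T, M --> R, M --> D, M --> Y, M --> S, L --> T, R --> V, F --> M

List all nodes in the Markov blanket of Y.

{D, M, R, S, T, V}

Parents of Y: M.
Children of Y: D, R, S, V.
For each child, the remaining parents (spouses of Y):
  R: M, T
  D: M
  V: R
  S: M
Union: {M} ∪ {D, R, S, V} ∪ {M, R, T} = {D, M, R, S, T, V}.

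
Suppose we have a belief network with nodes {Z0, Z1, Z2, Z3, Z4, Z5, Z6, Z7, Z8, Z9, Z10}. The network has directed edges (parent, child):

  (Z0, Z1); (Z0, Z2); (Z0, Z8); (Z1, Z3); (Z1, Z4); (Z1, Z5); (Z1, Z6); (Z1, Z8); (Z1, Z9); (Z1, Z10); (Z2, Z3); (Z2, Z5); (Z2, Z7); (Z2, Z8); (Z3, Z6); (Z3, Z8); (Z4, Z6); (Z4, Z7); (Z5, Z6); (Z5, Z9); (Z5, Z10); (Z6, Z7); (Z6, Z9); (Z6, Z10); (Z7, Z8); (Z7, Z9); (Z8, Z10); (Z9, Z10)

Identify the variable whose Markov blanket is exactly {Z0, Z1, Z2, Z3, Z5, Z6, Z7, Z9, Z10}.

The target node must have every member of {Z0, Z1, Z2, Z3, Z5, Z6, Z7, Z9, Z10} as a parent, child, or co-parent, and no others.
Parents of Z8: Z0, Z1, Z2, Z3, Z7; children: Z10; co-parents: Z1, Z5, Z6, Z9.
These exactly cover the given set, so the node is Z8.

Z8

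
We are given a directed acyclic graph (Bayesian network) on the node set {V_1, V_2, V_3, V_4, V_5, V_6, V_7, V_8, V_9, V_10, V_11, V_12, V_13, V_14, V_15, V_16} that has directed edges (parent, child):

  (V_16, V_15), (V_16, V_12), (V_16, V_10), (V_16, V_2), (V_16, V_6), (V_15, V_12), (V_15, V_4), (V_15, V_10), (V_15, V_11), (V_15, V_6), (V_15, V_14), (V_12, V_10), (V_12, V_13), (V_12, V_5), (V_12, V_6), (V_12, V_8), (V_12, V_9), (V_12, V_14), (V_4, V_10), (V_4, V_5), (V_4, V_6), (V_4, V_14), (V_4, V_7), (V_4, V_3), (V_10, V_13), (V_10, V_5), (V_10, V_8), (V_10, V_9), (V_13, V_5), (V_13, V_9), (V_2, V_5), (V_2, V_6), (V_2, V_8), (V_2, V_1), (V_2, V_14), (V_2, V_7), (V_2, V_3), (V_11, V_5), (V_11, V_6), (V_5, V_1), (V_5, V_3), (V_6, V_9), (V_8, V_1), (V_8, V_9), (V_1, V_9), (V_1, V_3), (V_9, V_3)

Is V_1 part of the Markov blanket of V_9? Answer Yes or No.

Yes

V_1 is a parent of V_9.
So V_1 ∈ MB(V_9).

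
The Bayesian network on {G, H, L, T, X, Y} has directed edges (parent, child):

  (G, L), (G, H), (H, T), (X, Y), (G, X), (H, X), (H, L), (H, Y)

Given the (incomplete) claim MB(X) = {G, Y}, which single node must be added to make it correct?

Parents of X: G, H.
X has child Y.
Co-parents of X (other parents of its children):
  Y's other parent is H.
MB(X) = {G, H, Y}.
Comparing with the claimed set, H is missing.

H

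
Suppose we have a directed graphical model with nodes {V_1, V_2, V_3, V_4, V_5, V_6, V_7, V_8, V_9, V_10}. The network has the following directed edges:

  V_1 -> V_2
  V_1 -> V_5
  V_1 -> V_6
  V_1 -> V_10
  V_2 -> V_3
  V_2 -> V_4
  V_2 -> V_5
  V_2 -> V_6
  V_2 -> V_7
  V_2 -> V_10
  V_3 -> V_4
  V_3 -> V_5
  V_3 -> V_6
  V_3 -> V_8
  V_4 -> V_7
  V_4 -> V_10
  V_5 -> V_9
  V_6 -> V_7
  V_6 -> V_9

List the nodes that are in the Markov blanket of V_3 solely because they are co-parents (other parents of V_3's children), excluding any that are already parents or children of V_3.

Children of V_3: V_4, V_5, V_6, V_8.
  V_4's other parent is V_2.
  V_5's other parents are V_1, V_2.
  parents(V_6) \ {V_3} = {V_1, V_2}.
  V_8 has no other parent.
Excluding nodes already adjacent to V_3 (V_2, V_4, V_5, V_6, V_8), the co-parent-only contribution is {V_1}.

{V_1}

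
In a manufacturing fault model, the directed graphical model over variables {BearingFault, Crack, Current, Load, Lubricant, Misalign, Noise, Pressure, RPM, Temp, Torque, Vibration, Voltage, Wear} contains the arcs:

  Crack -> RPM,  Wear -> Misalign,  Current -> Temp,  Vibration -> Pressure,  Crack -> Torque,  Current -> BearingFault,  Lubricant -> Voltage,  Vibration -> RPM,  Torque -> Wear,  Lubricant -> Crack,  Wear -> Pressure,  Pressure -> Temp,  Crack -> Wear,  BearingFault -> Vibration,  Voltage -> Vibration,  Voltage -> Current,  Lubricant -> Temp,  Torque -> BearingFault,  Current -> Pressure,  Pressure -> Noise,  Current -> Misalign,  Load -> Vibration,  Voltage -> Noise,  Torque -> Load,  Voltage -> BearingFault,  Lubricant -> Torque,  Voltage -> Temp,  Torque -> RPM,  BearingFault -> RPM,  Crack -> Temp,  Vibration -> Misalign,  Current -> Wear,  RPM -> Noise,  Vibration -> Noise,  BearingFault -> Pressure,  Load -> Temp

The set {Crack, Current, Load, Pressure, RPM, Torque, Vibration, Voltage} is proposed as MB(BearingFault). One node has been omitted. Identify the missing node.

Wear

A node's Markov blanket = Pa ∪ Ch ∪ (parents of Ch other than the node itself).
BearingFault's parents: Current, Torque, Voltage.
BearingFault's children: Pressure, RPM, Vibration.
For each child, the remaining parents (spouses of BearingFault):
  Vibration also has parents Load, Voltage.
  parents(RPM) \ {BearingFault} = {Crack, Torque, Vibration}.
  Pressure's other parents are Current, Vibration, Wear.
MB(BearingFault) = {Crack, Current, Load, Pressure, RPM, Torque, Vibration, Voltage, Wear}.
Comparing with the claimed set, Wear is missing.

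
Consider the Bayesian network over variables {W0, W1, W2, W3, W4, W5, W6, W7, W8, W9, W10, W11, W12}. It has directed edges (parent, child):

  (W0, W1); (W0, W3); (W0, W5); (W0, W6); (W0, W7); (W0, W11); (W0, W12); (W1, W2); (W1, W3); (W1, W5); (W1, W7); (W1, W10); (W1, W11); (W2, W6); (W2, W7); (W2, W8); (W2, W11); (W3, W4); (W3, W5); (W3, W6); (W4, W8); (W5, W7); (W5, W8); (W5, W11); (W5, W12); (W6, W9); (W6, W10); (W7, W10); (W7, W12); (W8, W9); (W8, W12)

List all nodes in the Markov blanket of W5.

{W0, W1, W2, W3, W4, W7, W8, W11, W12}

Children of W5: W7, W8, W11, W12.
W5 has parents W0, W1, W3.
Other parents of W5's children:
  W7: W0, W1, W2
  W8: W2, W4
  W11: W0, W1, W2
  W12: W0, W7, W8
So the Markov blanket of W5 is {W0, W1, W2, W3, W4, W7, W8, W11, W12}.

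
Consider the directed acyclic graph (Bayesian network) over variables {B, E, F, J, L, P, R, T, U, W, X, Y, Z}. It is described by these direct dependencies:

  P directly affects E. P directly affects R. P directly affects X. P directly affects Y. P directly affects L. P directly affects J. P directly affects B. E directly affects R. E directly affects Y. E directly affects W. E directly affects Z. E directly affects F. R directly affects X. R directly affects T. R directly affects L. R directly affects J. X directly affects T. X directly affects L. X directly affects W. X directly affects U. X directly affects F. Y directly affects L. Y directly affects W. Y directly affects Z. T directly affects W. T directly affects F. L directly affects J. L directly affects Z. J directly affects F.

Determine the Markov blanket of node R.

Children of R: J, L, T, X.
Pa(R) = {E, P}.
Parents of each child, excluding R:
  X: P
  T: X
  L: P, X, Y
  J: L, P
MB(R) = {E, J, L, P, T, X, Y}.

{E, J, L, P, T, X, Y}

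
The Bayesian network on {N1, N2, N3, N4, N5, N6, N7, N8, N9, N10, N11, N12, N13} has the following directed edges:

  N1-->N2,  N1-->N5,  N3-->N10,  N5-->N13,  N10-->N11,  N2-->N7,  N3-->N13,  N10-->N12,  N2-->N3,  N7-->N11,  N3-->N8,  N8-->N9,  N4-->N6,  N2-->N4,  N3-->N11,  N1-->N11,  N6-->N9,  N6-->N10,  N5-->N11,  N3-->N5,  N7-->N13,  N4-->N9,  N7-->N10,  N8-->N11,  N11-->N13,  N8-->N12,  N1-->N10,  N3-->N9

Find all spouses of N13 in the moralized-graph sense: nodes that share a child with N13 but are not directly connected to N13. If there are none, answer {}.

N13 has no children, so it has no co-parents. The set is empty.

{}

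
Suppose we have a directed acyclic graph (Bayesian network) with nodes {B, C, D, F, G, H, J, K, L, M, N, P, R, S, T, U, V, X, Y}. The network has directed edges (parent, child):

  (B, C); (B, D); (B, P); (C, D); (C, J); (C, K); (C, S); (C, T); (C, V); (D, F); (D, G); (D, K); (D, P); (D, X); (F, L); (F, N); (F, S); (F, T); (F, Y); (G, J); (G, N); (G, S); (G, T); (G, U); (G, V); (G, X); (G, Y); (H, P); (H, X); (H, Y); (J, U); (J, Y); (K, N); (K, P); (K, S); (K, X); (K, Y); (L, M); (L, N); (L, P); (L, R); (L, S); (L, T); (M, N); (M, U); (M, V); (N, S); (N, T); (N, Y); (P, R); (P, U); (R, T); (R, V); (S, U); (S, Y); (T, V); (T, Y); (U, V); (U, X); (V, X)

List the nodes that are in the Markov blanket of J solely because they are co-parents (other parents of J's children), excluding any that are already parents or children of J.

{F, H, K, M, N, P, S, T}

Children of J: U, Y.
  U: G, M, P, S
  Y: F, G, H, K, N, S, T
Excluding nodes already adjacent to J (C, G, U, Y), the co-parent-only contribution is {F, H, K, M, N, P, S, T}.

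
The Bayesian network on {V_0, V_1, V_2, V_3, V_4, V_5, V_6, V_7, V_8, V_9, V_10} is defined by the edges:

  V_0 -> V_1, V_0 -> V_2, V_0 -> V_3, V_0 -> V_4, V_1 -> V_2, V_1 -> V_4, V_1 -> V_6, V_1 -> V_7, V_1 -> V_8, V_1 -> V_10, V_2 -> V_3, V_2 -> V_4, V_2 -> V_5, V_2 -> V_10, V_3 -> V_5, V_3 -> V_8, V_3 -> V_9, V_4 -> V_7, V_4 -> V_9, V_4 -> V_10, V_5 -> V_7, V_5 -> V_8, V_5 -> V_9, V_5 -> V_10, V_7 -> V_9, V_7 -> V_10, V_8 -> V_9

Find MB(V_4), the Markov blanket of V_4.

{V_0, V_1, V_2, V_3, V_5, V_7, V_8, V_9, V_10}

Recall MB(v) = parents ∪ children ∪ spouses, where spouses are the other parents of v's children.
Pa(V_4) = {V_0, V_1, V_2}.
Ch(V_4) = {V_7, V_9, V_10}.
Other parents of V_4's children:
  V_7: V_1, V_5
  V_9: V_3, V_5, V_7, V_8
  V_10: V_1, V_2, V_5, V_7
MB(V_4) = {V_0, V_1, V_2, V_3, V_5, V_7, V_8, V_9, V_10}.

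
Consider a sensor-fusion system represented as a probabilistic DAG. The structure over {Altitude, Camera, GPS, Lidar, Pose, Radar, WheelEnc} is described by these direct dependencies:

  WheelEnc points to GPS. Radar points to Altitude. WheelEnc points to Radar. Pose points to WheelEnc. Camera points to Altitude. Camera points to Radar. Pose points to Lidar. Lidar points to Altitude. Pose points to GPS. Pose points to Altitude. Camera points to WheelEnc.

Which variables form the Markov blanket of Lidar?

{Altitude, Camera, Pose, Radar}

Recall MB(v) = parents ∪ children ∪ spouses, where spouses are the other parents of v's children.
Lidar has parent Pose.
Ch(Lidar) = {Altitude}.
Co-parents of Lidar (other parents of its children):
  parents(Altitude) \ {Lidar} = {Camera, Pose, Radar}.
Taking the union gives {Altitude, Camera, Pose, Radar}.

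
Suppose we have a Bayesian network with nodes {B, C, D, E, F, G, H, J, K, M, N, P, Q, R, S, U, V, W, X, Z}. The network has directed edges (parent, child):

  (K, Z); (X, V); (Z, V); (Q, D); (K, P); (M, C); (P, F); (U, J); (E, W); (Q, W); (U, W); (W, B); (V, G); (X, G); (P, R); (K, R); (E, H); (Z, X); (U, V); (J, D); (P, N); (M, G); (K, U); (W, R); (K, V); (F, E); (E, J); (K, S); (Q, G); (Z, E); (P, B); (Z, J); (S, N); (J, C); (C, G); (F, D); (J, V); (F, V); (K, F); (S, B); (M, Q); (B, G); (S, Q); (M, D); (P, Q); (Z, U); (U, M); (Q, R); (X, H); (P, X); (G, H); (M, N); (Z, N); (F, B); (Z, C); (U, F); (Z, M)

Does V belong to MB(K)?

V is a child of K.
So V ∈ MB(K).

Yes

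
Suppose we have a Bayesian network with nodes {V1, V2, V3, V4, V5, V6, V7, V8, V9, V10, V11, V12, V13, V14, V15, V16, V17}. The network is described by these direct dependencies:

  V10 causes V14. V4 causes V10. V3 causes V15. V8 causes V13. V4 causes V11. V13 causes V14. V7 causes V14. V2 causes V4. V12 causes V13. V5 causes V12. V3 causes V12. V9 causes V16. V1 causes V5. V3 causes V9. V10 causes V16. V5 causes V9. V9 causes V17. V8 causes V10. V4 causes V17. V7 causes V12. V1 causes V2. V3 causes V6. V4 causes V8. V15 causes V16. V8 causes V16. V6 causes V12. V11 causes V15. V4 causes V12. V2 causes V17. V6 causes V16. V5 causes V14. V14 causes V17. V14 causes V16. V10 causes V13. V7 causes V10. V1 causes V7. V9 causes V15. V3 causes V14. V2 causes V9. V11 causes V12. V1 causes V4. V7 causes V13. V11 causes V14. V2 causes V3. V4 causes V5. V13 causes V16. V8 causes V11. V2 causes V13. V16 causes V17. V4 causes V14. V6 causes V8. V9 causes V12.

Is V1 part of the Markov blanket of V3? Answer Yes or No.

A node's Markov blanket = Pa ∪ Ch ∪ (parents of Ch other than the node itself).
Children of V3: V6, V9, V12, V14, V15.
Pa(V3) = {V2}.
Co-parents of V3 (other parents of its children):
  V6: —
  V9: V2, V5
  V12: V4, V5, V6, V7, V9, V11
  V14: V4, V5, V7, V10, V11, V13
  V15: V9, V11
MB(V3) = {V2, V4, V5, V6, V7, V9, V10, V11, V12, V13, V14, V15}; V1 is not in this set.

No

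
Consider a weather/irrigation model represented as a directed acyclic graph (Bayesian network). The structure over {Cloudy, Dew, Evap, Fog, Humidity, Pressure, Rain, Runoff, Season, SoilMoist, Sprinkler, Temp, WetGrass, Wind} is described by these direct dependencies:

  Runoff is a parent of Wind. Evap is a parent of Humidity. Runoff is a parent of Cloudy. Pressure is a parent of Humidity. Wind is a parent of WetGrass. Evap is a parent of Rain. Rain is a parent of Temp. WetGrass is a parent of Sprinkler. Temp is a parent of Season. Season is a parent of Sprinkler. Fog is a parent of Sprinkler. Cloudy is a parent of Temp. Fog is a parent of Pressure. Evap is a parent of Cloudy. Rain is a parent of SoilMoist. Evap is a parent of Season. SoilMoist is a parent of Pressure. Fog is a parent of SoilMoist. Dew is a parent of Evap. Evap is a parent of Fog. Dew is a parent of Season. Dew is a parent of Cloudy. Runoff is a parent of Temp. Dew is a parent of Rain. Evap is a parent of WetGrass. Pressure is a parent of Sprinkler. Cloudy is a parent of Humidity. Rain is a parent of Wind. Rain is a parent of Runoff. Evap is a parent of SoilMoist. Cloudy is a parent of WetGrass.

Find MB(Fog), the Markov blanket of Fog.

Ch(Fog) = {Pressure, SoilMoist, Sprinkler}.
Fog has parent Evap.
Co-parents of Fog (other parents of its children):
  SoilMoist: Evap, Rain
  Pressure: SoilMoist
  Sprinkler: Pressure, Season, WetGrass
Taking the union gives {Evap, Pressure, Rain, Season, SoilMoist, Sprinkler, WetGrass}.

{Evap, Pressure, Rain, Season, SoilMoist, Sprinkler, WetGrass}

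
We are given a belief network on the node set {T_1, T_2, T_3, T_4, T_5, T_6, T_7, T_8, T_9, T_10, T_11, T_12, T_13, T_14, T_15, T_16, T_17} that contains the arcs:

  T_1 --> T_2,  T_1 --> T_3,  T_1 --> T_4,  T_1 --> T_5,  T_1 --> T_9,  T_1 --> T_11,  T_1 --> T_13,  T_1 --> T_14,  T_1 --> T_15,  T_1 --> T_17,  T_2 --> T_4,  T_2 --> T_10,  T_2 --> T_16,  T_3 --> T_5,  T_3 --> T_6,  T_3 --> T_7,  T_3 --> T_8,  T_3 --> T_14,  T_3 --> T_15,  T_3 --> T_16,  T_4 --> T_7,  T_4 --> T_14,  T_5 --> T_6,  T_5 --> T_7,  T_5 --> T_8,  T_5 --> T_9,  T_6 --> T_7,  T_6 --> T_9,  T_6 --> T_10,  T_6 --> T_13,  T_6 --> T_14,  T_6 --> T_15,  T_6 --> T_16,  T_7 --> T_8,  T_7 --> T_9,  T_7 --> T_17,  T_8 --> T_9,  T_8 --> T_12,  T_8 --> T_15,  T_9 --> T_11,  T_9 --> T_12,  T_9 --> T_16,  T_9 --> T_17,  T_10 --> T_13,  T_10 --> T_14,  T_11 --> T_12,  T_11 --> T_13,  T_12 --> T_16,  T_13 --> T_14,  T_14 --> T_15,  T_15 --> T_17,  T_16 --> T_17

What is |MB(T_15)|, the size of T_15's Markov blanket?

9

A node's Markov blanket = Pa ∪ Ch ∪ (parents of Ch other than the node itself).
Parents of T_15: T_1, T_3, T_6, T_8, T_14.
T_15's children: T_17.
For each child, the remaining parents (spouses of T_15):
  T_17: T_1, T_7, T_9, T_16
MB(T_15) = {T_1, T_3, T_6, T_7, T_8, T_9, T_14, T_16, T_17}, which has 9 nodes.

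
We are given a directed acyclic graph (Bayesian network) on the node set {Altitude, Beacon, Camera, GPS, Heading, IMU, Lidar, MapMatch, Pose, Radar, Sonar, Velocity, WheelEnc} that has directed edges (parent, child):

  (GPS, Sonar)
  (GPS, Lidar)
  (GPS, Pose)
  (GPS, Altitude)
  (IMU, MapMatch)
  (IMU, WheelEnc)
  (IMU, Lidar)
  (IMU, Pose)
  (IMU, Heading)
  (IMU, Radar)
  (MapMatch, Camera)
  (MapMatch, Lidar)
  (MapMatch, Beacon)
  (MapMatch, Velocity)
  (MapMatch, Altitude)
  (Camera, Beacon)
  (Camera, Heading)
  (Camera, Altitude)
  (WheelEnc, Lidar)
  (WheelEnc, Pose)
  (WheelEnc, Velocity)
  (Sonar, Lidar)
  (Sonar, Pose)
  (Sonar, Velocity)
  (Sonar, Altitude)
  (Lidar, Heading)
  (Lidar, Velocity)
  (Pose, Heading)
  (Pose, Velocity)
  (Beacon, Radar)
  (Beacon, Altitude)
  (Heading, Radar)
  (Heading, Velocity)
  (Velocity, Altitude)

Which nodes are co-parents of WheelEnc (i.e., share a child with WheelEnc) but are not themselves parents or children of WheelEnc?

Children of WheelEnc: Lidar, Pose, Velocity.
  Lidar: GPS, IMU, MapMatch, Sonar
  Pose: GPS, IMU, Sonar
  Velocity: Heading, Lidar, MapMatch, Pose, Sonar
Excluding nodes already adjacent to WheelEnc (IMU, Lidar, Pose, Velocity), the co-parent-only contribution is {GPS, Heading, MapMatch, Sonar}.

{GPS, Heading, MapMatch, Sonar}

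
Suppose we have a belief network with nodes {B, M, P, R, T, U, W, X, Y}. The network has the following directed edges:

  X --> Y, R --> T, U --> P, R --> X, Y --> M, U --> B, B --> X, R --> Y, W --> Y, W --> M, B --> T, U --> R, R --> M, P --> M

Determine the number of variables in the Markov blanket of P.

5

P has parent U.
Children of P: M.
Other parents of P's children:
  M: R, W, Y
MB(P) = {M, R, U, W, Y}, which has 5 nodes.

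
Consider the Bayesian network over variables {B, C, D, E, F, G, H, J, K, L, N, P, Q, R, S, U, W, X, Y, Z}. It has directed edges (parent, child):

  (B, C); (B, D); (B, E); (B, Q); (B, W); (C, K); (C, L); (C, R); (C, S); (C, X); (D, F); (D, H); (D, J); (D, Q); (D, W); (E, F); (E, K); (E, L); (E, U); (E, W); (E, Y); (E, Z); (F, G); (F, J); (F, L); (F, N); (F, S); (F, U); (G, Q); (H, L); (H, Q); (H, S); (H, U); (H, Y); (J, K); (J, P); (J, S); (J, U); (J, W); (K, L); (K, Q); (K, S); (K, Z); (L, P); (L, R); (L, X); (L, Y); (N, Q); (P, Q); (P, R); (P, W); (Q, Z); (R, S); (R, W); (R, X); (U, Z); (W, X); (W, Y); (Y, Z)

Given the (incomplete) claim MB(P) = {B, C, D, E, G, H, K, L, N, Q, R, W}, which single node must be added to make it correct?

J

A node's Markov blanket = Pa ∪ Ch ∪ (parents of Ch other than the node itself).
P has parents J, L.
P has children Q, R, W.
For each child, the remaining parents (spouses of P):
  Q: B, D, G, H, K, N
  R: C, L
  W: B, D, E, J, R
MB(P) = {B, C, D, E, G, H, J, K, L, N, Q, R, W}.
Comparing with the claimed set, J is missing.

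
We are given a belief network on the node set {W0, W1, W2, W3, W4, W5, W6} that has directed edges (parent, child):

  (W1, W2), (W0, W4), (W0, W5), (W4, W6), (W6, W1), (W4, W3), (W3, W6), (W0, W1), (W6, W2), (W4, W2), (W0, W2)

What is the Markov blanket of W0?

{W1, W2, W4, W5, W6}

Parents of W0: none.
W0's children: W1, W2, W4, W5.
Other parents of W0's children:
  W4 has no other parent.
  W1 also has parent W6.
  W2's other parents are W1, W4, W6.
  W5: no additional parents.
MB(W0) = {W1, W2, W4, W5, W6}.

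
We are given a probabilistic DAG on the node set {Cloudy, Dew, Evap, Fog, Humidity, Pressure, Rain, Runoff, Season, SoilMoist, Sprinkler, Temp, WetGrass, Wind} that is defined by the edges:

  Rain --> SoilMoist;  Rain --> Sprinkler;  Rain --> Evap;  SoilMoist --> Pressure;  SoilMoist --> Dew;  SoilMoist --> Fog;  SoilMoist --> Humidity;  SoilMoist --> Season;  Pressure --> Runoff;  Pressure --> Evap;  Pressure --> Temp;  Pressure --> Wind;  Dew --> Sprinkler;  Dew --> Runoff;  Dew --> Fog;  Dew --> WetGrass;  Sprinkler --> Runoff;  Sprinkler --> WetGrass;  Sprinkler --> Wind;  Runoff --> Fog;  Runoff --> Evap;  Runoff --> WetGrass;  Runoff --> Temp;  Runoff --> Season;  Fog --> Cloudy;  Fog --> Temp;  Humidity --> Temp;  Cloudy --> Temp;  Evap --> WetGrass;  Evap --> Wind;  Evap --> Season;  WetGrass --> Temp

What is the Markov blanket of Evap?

{Dew, Pressure, Rain, Runoff, Season, SoilMoist, Sprinkler, WetGrass, Wind}

Recall MB(v) = parents ∪ children ∪ spouses, where spouses are the other parents of v's children.
Evap's parents: Pressure, Rain, Runoff.
Evap's children: Season, WetGrass, Wind.
Other parents of Evap's children:
  WetGrass also has parents Dew, Runoff, Sprinkler.
  Wind's other parents are Pressure, Sprinkler.
  Season also has parents Runoff, SoilMoist.
MB(Evap) = {Dew, Pressure, Rain, Runoff, Season, SoilMoist, Sprinkler, WetGrass, Wind}.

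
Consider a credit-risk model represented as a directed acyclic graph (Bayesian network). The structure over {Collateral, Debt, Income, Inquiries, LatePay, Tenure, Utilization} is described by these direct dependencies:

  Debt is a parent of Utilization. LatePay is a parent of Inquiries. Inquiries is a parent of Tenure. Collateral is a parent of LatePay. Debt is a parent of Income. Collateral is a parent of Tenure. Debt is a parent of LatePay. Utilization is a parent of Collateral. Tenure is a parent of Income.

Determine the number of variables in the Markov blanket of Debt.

A node's Markov blanket = Pa ∪ Ch ∪ (parents of Ch other than the node itself).
Debt has no parents.
Children of Debt: Income, LatePay, Utilization.
Other parents of Debt's children:
  Utilization: —
  LatePay: Collateral
  Income: Tenure
MB(Debt) = {Collateral, Income, LatePay, Tenure, Utilization}, which has 5 nodes.

5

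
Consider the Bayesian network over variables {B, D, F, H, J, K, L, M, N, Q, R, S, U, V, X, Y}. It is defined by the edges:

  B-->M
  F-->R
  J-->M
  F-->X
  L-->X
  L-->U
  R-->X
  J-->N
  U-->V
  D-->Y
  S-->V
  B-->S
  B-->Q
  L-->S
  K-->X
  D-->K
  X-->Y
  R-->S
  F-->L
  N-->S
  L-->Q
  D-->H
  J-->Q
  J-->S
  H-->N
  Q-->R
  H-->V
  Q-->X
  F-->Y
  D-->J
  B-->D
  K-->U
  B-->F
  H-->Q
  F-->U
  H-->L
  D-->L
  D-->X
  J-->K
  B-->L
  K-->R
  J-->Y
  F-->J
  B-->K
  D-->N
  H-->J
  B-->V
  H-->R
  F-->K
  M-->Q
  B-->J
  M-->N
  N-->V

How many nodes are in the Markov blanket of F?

Recall MB(v) = parents ∪ children ∪ spouses, where spouses are the other parents of v's children.
F's parents: B.
Children of F: J, K, L, R, U, X, Y.
Parents of each child, excluding F:
  parents(J) \ {F} = {B, D, H}.
  K also has parents B, D, J.
  L also has parents B, D, H.
  R's other parents are H, K, Q.
  U also has parents K, L.
  parents(X) \ {F} = {D, K, L, Q, R}.
  Y also has parents D, J, X.
MB(F) = {B, D, H, J, K, L, Q, R, U, X, Y}, which has 11 nodes.

11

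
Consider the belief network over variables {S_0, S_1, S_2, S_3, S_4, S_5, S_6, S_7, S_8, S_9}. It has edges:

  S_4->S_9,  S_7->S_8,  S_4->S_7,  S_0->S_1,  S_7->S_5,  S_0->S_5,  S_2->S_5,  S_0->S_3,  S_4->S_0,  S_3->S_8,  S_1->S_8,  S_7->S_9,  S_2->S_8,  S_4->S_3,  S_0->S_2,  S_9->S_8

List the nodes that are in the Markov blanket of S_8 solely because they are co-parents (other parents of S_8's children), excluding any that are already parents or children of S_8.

{}

S_8 has no children, so it has no co-parents. The set is empty.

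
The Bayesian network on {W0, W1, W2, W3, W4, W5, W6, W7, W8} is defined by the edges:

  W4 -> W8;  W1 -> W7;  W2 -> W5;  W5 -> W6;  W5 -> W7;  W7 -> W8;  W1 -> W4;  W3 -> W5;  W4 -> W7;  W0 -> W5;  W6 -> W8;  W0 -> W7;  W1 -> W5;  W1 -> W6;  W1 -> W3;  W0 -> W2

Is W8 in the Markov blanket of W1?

No

W1's parents: none.
W1 has children W3, W4, W5, W6, W7.
Other parents of W1's children:
  W3 has no other parent.
  W4 has no other parent.
  parents(W5) \ {W1} = {W0, W2, W3}.
  W6 also has parent W5.
  W7 also has parents W0, W4, W5.
MB(W1) = {W0, W2, W3, W4, W5, W6, W7}; W8 is not in this set.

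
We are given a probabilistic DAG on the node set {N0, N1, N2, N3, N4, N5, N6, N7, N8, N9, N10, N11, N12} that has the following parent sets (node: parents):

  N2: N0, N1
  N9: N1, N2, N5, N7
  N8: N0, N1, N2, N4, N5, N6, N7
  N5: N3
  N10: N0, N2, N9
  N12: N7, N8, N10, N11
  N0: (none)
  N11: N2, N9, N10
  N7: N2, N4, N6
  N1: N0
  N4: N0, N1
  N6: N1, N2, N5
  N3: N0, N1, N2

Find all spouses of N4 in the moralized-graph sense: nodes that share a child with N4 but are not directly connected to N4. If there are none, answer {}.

{N2, N5, N6}

Children of N4: N7, N8.
  N7's other parents are N2, N6.
  N8's other parents are N0, N1, N2, N5, N6, N7.
Excluding nodes already adjacent to N4 (N0, N1, N7, N8), the co-parent-only contribution is {N2, N5, N6}.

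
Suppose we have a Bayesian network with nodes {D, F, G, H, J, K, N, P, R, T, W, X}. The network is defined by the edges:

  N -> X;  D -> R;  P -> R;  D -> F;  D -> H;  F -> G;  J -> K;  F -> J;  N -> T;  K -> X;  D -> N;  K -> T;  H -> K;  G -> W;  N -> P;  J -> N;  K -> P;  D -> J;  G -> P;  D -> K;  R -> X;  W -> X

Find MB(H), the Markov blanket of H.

{D, J, K}

A node's Markov blanket = Pa ∪ Ch ∪ (parents of Ch other than the node itself).
Pa(H) = {D}.
H has child K.
Co-parents of H (other parents of its children):
  K's other parents are D, J.
MB(H) = {D, J, K}.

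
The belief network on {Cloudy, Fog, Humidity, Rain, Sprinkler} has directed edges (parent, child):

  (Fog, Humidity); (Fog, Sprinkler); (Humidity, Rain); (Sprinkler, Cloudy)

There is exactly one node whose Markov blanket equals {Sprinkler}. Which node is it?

The target node must have every member of {Sprinkler} as a parent, child, or co-parent, and no others.
Parents of Cloudy: Sprinkler; children: none; co-parents: none.
These exactly cover the given set, so the node is Cloudy.

Cloudy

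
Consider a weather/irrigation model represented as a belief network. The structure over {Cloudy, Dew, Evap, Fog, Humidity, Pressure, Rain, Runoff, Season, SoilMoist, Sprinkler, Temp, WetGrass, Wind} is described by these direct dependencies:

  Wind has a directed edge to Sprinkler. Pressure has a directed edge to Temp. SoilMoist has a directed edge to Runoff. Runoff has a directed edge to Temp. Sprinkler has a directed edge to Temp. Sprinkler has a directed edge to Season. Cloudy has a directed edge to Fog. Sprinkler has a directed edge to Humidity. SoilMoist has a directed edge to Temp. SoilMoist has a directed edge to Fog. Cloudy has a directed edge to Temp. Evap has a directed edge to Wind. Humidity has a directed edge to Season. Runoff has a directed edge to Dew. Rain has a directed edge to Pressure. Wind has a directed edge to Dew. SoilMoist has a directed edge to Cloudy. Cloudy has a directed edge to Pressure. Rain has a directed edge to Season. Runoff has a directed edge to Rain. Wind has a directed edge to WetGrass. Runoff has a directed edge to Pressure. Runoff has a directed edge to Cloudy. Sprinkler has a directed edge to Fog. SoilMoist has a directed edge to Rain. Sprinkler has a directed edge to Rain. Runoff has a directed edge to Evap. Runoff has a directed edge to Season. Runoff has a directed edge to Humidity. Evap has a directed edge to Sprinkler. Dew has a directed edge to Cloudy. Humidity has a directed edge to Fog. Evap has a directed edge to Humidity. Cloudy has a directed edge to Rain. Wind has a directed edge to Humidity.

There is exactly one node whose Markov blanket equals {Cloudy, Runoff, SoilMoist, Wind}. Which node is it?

Dew

The target node must have every member of {Cloudy, Runoff, SoilMoist, Wind} as a parent, child, or co-parent, and no others.
Parents of Dew: Runoff, Wind; children: Cloudy; co-parents: Runoff, SoilMoist.
These exactly cover the given set, so the node is Dew.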